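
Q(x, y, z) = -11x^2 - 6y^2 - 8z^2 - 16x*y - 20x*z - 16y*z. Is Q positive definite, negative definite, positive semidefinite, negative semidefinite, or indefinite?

The associated matrix is A = [[-11, -8, -10], [-8, -6, -8], [-10, -8, -8]].
Symmetric row and column elimination reduces A to a congruent diagonal form with pivots -11, -2/11, 4.
Counting signs: 1 positive, 2 negative.
Hence Q is indefinite.

indefinite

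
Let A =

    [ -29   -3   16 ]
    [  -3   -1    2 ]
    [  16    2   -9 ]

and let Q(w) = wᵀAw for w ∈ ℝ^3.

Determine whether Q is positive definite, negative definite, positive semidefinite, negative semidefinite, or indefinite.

negative semidefinite

Applying the same elementary operations to the rows and columns of A produces a congruent diagonal matrix with entries -29, -20/29, 0.
That gives 2 negative, 1 zero pivots.
Hence Q is negative semidefinite.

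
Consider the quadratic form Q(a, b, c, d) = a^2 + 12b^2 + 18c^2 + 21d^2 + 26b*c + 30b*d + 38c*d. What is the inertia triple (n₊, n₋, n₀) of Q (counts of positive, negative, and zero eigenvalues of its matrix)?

Write A = [[1, 0, 0, 0], [0, 12, 13, 15], [0, 13, 18, 19], [0, 15, 19, 21]].
An LDLᵀ factorisation of A has diagonal entries 1, 12, 47/12, 15/47.
That gives 4 positive pivots.

(4, 0, 0)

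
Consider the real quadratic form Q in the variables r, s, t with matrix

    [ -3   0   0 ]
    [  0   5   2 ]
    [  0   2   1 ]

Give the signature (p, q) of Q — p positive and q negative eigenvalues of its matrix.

Symmetric row and column elimination reduces A to a congruent diagonal form with pivots -3, 5, 1/5.
That gives 2 positive, 1 negative pivots.

(2, 1)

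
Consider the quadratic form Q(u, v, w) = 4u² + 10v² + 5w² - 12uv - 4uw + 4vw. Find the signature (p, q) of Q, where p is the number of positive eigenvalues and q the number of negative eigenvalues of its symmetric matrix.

(3, 0)

Write A = [[4, -6, -2], [-6, 10, 2], [-2, 2, 5]].
An LDLᵀ factorisation of A has diagonal entries 4, 1, 3.
So there are 3 positive pivots.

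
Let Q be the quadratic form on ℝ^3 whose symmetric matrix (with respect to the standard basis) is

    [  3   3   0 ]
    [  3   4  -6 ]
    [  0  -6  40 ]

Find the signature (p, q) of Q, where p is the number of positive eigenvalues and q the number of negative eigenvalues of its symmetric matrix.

(3, 0)

An LDLᵀ factorisation of A has diagonal entries 3, 1, 4.
So there are 3 positive pivots.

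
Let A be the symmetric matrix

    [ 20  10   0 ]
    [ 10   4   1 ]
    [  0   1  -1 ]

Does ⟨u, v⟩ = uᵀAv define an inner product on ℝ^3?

Applying the same elementary operations to the rows and columns of A produces a congruent diagonal matrix with entries 20, -1, 0.
That gives 1 positive, 1 negative, 1 zero pivots.
Hence Q is indefinite.
⟨·,·⟩ is an inner product exactly when A is positive definite.

no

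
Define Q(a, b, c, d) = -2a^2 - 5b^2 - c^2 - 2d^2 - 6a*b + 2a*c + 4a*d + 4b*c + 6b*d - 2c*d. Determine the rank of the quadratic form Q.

Write A = [[-2, -3, 1, 2], [-3, -5, 2, 3], [1, 2, -1, -1], [2, 3, -1, -2]].
Row-reducing A symmetrically gives the diagonal entries -2, -1/2, 0, 0.
Counting signs: 2 negative, 2 zero.
The rank is the number of nonzero pivots: 2.

2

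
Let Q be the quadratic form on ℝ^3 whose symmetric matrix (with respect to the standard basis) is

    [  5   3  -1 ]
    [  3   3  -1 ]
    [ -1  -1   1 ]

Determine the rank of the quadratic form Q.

Symmetric row and column elimination reduces A to a congruent diagonal form with pivots 5, 6/5, 2/3.
That gives 3 positive pivots.
The rank is the number of nonzero pivots: 3.

3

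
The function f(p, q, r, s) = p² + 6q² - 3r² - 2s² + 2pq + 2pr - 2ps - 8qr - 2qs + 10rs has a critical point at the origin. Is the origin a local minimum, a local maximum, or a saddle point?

The Hessian at the origin is H = [[2, 2, 2, -2], [2, 12, -8, -2], [2, -8, -6, 10], [-2, -2, 10, -4]].
Symmetric row and column elimination reduces H to a congruent diagonal form with pivots 2, 10, -18, 2.
Counting signs: 3 positive, 1 negative.
H is indefinite, so the origin is a saddle point.

saddle point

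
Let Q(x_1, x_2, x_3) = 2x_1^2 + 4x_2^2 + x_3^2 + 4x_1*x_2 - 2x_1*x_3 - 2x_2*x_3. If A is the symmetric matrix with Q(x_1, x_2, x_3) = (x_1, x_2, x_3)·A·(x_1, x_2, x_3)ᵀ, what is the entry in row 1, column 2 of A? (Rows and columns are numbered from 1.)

The coefficient of x_1·x_2 in Q is 4. For a symmetric A this equals A[1,2] + A[2,1] = 2·A[1,2].
So A[1,2] = 4/2 = 2.

2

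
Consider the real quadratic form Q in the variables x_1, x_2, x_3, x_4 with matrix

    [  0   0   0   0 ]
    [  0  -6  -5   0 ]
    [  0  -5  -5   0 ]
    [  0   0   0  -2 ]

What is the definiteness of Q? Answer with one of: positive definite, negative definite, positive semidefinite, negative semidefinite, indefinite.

negative semidefinite

Applying the same elementary operations to the rows and columns of A produces a congruent diagonal matrix with entries 0, -6, -5/6, -2.
That gives 3 negative, 1 zero pivots.
Hence Q is negative semidefinite.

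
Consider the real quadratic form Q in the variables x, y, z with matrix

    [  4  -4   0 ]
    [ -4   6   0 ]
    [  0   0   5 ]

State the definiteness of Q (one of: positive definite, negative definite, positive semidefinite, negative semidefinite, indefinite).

Symmetric row and column elimination reduces A to a congruent diagonal form with pivots 4, 2, 5.
That gives 3 positive pivots.
Hence Q is positive definite.

positive definite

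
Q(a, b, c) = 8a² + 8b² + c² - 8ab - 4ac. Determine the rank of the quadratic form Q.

3

The associated matrix is A = [[8, -4, -2], [-4, 8, 0], [-2, 0, 1]].
An LDLᵀ factorisation of A has diagonal entries 8, 6, 1/3.
Counting signs: 3 positive.
The rank is the number of nonzero pivots: 3.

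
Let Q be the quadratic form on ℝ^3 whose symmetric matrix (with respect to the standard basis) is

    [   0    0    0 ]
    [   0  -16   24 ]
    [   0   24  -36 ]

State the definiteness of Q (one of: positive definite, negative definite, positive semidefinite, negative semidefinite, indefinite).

Symmetric row and column elimination reduces A to a congruent diagonal form with pivots 0, -16, 0.
That gives 1 negative, 2 zero pivots.
Hence Q is negative semidefinite.

negative semidefinite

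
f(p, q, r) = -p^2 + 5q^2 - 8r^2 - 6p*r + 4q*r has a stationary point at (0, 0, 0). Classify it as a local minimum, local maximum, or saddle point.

The Hessian at the origin is H = [[-2, 0, -6], [0, 10, 4], [-6, 4, -16]].
Congruent diagonalization of H (simultaneous row and column reduction) yields pivots -2, 10, 2/5.
So there are 2 positive, 1 negative pivots.
H is indefinite, so the origin is a saddle point.

saddle point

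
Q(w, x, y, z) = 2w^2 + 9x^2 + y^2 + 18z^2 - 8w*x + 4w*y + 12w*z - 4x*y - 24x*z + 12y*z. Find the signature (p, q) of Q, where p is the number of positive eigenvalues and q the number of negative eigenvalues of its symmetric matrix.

The symmetric matrix is A = [[2, -4, 2, 6], [-4, 9, -2, -12], [2, -2, 1, 6], [6, -12, 6, 18]].
Row-reducing A symmetrically gives the diagonal entries 2, 1, -5, 0.
Counting signs: 2 positive, 1 negative, 1 zero.

(2, 1)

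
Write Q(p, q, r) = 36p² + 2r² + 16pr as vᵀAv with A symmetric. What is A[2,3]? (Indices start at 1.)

The coefficient of q·r in Q is 0. For a symmetric A this equals A[2,3] + A[3,2] = 2·A[2,3].
So A[2,3] = 0/2 = 0.

0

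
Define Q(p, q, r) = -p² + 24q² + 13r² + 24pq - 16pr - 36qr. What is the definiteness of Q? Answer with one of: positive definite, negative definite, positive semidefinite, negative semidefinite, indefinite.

indefinite

Write A = [[-1, 12, -8], [12, 24, -18], [-8, -18, 13]].
Congruent diagonalization of A (simultaneous row and column reduction) yields pivots -1, 168, -5/14.
So there are 1 positive, 2 negative pivots.
Hence Q is indefinite.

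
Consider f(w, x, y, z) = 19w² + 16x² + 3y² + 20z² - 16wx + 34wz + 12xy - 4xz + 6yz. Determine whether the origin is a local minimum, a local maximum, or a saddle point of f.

The Hessian at the origin is H = [[38, -16, 0, 34], [-16, 32, 12, -4], [0, 12, 6, 6], [34, -4, 6, 40]].
Row-reducing H symmetrically gives the diagonal entries 38, 480/19, 3/10, 4/3.
Counting signs: 4 positive.
H is positive definite, so the origin is a strict local minimum.

local minimum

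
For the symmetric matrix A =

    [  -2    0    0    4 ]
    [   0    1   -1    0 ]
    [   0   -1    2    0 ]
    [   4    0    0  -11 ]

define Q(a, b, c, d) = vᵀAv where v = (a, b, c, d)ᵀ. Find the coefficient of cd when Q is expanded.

0

The coefficient of cd is A[3,4] + A[4,3] = 2·0 = 0.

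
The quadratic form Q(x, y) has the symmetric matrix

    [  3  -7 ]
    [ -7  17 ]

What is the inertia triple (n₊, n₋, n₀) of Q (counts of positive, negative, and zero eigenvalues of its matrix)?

Symmetric row and column elimination reduces A to a congruent diagonal form with pivots 3, 2/3.
Counting signs: 2 positive.

(2, 0, 0)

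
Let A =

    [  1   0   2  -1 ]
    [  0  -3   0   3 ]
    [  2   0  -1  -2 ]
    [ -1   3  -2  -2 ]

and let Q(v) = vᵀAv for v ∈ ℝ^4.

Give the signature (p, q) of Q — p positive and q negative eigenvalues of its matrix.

(1, 2)

Symmetric row and column elimination reduces A to a congruent diagonal form with pivots 1, -3, -5, 0.
So there are 1 positive, 2 negative, 1 zero pivots.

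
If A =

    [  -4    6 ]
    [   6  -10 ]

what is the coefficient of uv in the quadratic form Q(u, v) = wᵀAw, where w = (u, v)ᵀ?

The coefficient of uv is A[1,2] + A[2,1] = 2·6 = 12.

12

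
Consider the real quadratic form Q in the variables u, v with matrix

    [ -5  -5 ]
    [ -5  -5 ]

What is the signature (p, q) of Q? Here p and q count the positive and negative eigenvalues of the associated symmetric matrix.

(0, 1)

Symmetric row and column elimination reduces A to a congruent diagonal form with pivots -5, 0.
Counting signs: 1 negative, 1 zero.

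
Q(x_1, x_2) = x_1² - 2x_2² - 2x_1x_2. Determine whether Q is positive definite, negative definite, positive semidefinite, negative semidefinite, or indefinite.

The symmetric matrix of Q is [[1, -1], [-1, -2]].
For the 2×2 matrix [[1, -1], [-1, -2]]: det = 1·-2 − (-1)² = -3, trace = -1.
det < 0 so the eigenvalues have opposite signs; the form is indefinite.

indefinite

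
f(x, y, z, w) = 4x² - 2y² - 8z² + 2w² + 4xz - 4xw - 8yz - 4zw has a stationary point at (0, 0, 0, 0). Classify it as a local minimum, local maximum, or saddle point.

saddle point

The Hessian at the origin is H = [[8, 0, 4, -4], [0, -4, -8, 0], [4, -8, -16, -4], [-4, 0, -4, 4]].
Congruent diagonalization of H (simultaneous row and column reduction) yields pivots 8, -4, -2, 4.
So there are 2 positive, 2 negative pivots.
H is indefinite, so the origin is a saddle point.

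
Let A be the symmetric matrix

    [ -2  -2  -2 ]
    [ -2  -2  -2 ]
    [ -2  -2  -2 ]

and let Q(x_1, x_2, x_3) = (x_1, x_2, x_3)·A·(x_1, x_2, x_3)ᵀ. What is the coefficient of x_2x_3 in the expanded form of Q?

-4

The coefficient of x_2x_3 is A[2,3] + A[3,2] = 2·(-2) = -4.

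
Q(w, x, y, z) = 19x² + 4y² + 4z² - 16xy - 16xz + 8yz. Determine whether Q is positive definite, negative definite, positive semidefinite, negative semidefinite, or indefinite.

The symmetric matrix is A = [[0, 0, 0, 0], [0, 19, -8, -8], [0, -8, 4, 4], [0, -8, 4, 4]].
Symmetric row and column elimination reduces A to a congruent diagonal form with pivots 0, 19, 12/19, 0.
Counting signs: 2 positive, 2 zero.
Hence Q is positive semidefinite.

positive semidefinite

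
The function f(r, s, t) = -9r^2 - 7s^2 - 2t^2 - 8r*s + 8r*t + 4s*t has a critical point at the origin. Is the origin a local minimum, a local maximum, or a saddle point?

local maximum

The Hessian at the origin is H = [[-18, -8, 8], [-8, -14, 4], [8, 4, -4]].
Congruent diagonalization of H (simultaneous row and column reduction) yields pivots -18, -94/9, -20/47.
Counting signs: 3 negative.
H is negative definite, so the origin is a strict local maximum.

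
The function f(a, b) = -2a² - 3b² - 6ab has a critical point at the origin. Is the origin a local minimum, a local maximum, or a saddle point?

The Hessian at the origin is H = [[-4, -6], [-6, -6]].
det H = -4·-6 − (-6)² = -12 < 0, so H is indefinite.
Therefore the origin is a saddle point.

saddle point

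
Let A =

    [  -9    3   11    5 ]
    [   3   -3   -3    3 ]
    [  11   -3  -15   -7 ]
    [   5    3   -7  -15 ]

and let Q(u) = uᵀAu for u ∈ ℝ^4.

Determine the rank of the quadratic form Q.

Congruent diagonalization of A (simultaneous row and column reduction) yields pivots -9, -2, -4/3, -1.
Counting signs: 4 negative.
The rank is the number of nonzero pivots: 4.

4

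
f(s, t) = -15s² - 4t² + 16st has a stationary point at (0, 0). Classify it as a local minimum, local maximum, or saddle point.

The Hessian at the origin is H = [[-30, 16], [16, -8]].
det H = -30·-8 − (16)² = -16 < 0, so H is indefinite.
Therefore the origin is a saddle point.

saddle point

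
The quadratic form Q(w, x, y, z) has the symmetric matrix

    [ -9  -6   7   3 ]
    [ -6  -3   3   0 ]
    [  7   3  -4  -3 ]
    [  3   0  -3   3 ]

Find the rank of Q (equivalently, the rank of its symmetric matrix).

Congruent diagonalization of A (simultaneous row and column reduction) yields pivots -9, 1, -4/3, 12.
Counting signs: 2 positive, 2 negative.
The rank is the number of nonzero pivots: 4.

4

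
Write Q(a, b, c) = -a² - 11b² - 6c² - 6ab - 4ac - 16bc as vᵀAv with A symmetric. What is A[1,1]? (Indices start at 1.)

The coefficient of a² in Q is -1, and that is exactly A[1,1].

-1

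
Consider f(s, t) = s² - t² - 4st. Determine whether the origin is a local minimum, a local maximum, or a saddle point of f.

saddle point

The Hessian at the origin is H = [[2, -4], [-4, -2]].
det H = 2·-2 − (-4)² = -20 < 0, so H is indefinite.
Therefore the origin is a saddle point.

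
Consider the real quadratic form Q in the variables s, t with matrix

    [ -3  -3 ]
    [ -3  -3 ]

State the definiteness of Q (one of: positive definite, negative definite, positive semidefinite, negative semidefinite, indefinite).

Applying the same elementary operations to the rows and columns of A produces a congruent diagonal matrix with entries -3, 0.
So there are 1 negative, 1 zero pivots.
Hence Q is negative semidefinite.

negative semidefinite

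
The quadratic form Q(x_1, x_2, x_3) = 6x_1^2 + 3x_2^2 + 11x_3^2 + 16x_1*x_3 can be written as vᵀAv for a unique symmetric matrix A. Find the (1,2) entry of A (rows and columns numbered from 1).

0

The coefficient of x_1·x_2 in Q is 0. For a symmetric A this equals A[1,2] + A[2,1] = 2·A[1,2].
So A[1,2] = 0/2 = 0.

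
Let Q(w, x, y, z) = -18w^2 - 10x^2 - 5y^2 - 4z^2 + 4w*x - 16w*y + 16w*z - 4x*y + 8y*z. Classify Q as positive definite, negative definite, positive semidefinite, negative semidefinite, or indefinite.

negative definite

The associated matrix is A = [[-18, 2, -8, 8], [2, -10, -2, 0], [-8, -2, -5, 4], [8, 0, 4, -4]].
Congruent diagonalization of A (simultaneous row and column reduction) yields pivots -18, -88/9, -13/22, -4/13.
That gives 4 negative pivots.
Hence Q is negative definite.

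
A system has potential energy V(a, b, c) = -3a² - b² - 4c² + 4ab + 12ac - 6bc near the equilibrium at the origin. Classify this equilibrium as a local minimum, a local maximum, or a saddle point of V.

The Hessian at the origin is H = [[-6, 4, 12], [4, -2, -6], [12, -6, -8]].
Symmetric row and column elimination reduces H to a congruent diagonal form with pivots -6, 2/3, 10.
Counting signs: 2 positive, 1 negative.
H is indefinite, so the origin is a saddle point.

saddle point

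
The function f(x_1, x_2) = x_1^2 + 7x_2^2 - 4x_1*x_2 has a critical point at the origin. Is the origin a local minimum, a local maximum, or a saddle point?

local minimum

The Hessian at the origin is H = [[2, -4], [-4, 14]].
det H = 2·14 − (-4)² = 12 > 0 and H[1,1] = 2 > 0, so H is positive definite.
Therefore the origin is a local minimum.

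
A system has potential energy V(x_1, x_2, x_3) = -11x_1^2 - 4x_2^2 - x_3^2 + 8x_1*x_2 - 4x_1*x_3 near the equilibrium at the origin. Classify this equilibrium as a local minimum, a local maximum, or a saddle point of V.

The Hessian at the origin is H = [[-22, 8, -4], [8, -8, 0], [-4, 0, -2]].
Symmetric row and column elimination reduces H to a congruent diagonal form with pivots -22, -56/11, -6/7.
So there are 3 negative pivots.
H is negative definite, so the origin is a strict local maximum.

local maximum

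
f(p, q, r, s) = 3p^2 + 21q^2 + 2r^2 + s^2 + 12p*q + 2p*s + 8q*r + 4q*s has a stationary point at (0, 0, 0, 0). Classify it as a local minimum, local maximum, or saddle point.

The Hessian at the origin is H = [[6, 12, 0, 2], [12, 42, 8, 4], [0, 8, 4, 0], [2, 4, 0, 2]].
Congruent diagonalization of H (simultaneous row and column reduction) yields pivots 6, 18, 4/9, 4/3.
That gives 4 positive pivots.
H is positive definite, so the origin is a strict local minimum.

local minimum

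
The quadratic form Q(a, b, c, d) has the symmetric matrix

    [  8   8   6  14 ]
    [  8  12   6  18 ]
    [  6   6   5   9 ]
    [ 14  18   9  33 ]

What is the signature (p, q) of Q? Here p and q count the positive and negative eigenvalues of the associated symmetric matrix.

(3, 0)

Congruent diagonalization of A (simultaneous row and column reduction) yields pivots 8, 4, 1/2, 0.
That gives 3 positive, 1 zero pivots.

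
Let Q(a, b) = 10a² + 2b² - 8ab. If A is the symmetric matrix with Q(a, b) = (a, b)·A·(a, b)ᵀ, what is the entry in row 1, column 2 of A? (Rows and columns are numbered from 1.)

The coefficient of a·b in Q is -8. For a symmetric A this equals A[1,2] + A[2,1] = 2·A[1,2].
So A[1,2] = -8/2 = -4.

-4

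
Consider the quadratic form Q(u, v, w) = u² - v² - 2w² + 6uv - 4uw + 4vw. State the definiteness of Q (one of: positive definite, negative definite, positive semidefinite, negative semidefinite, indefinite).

indefinite

The associated matrix is A = [[1, 3, -2], [3, -1, 2], [-2, 2, -2]].
An LDLᵀ factorisation of A has diagonal entries 1, -10, 2/5.
Counting signs: 2 positive, 1 negative.
Hence Q is indefinite.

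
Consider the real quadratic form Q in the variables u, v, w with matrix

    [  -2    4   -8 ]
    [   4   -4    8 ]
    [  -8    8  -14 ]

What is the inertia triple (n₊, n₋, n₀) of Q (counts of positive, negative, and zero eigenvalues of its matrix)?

Symmetric row and column elimination reduces A to a congruent diagonal form with pivots -2, 4, 2.
Counting signs: 2 positive, 1 negative.

(2, 1, 0)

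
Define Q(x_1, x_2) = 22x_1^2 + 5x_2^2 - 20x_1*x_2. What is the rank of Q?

The symmetric matrix is A = [[22, -10], [-10, 5]].
An LDLᵀ factorisation of A has diagonal entries 22, 5/11.
That gives 2 positive pivots.
The rank is the number of nonzero pivots: 2.

2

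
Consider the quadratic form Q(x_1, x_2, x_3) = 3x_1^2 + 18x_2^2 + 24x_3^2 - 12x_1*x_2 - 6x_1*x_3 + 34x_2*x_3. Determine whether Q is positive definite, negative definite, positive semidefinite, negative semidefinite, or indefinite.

positive definite

Write A = [[3, -6, -3], [-6, 18, 17], [-3, 17, 24]].
An LDLᵀ factorisation of A has diagonal entries 3, 6, 5/6.
So there are 3 positive pivots.
Hence Q is positive definite.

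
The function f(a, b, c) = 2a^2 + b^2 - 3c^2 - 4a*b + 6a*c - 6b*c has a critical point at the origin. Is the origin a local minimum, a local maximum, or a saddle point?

The Hessian at the origin is H = [[4, -4, 6], [-4, 2, -6], [6, -6, -6]].
Congruent diagonalization of H (simultaneous row and column reduction) yields pivots 4, -2, -15.
Counting signs: 1 positive, 2 negative.
H is indefinite, so the origin is a saddle point.

saddle point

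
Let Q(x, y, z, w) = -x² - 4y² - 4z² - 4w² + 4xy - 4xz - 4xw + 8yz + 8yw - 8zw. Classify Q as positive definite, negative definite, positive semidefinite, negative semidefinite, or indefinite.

The associated matrix is A = [[-1, 2, -2, -2], [2, -4, 4, 4], [-2, 4, -4, -4], [-2, 4, -4, -4]].
Row-reducing A symmetrically gives the diagonal entries -1, 0, 0, 0.
That gives 1 negative, 3 zero pivots.
Hence Q is negative semidefinite.

negative semidefinite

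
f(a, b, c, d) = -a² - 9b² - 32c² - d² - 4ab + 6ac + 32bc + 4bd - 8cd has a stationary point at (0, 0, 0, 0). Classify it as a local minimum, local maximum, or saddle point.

The Hessian at the origin is H = [[-2, -4, 6, 0], [-4, -18, 32, 4], [6, 32, -64, -8], [0, 4, -8, -2]].
An LDLᵀ factorisation of H has diagonal entries -2, -10, -6, -2/5.
So there are 4 negative pivots.
H is negative definite, so the origin is a strict local maximum.

local maximum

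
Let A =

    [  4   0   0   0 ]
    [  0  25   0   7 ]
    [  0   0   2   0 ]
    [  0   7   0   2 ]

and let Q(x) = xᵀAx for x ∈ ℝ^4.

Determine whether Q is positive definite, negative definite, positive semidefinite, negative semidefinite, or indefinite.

positive definite

Row-reducing A symmetrically gives the diagonal entries 4, 25, 2, 1/25.
Counting signs: 4 positive.
Hence Q is positive definite.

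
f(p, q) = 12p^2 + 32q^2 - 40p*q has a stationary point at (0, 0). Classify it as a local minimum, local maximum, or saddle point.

saddle point

The Hessian at the origin is H = [[24, -40], [-40, 64]].
det H = 24·64 − (-40)² = -64 < 0, so H is indefinite.
Therefore the origin is a saddle point.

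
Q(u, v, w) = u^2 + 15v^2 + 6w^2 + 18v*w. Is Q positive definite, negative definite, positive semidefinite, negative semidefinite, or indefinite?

Write A = [[1, 0, 0], [0, 15, 9], [0, 9, 6]].
An LDLᵀ factorisation of A has diagonal entries 1, 15, 3/5.
Counting signs: 3 positive.
Hence Q is positive definite.

positive definite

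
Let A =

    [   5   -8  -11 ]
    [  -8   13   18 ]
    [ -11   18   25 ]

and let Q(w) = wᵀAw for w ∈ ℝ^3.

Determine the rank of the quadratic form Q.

2

Congruent diagonalization of A (simultaneous row and column reduction) yields pivots 5, 1/5, 0.
Counting signs: 2 positive, 1 zero.
The rank is the number of nonzero pivots: 2.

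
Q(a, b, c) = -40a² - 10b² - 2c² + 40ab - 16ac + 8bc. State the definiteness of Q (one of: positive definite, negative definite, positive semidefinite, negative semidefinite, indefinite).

The symmetric matrix is A = [[-40, 20, -8], [20, -10, 4], [-8, 4, -2]].
Congruent diagonalization of A (simultaneous row and column reduction) yields pivots -40, 0, -2/5.
That gives 2 negative, 1 zero pivots.
Hence Q is negative semidefinite.

negative semidefinite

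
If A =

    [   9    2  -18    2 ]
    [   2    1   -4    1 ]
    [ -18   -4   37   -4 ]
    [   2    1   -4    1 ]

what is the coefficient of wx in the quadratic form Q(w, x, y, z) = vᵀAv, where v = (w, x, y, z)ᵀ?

The coefficient of wx is A[1,2] + A[2,1] = 2·2 = 4.

4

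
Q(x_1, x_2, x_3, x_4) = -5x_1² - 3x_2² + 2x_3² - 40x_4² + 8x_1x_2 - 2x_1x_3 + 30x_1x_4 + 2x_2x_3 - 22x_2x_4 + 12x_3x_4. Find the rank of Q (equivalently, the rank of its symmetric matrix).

4

The associated matrix is A = [[-5, 4, -1, 15], [4, -3, 1, -11], [-1, 1, 2, 6], [15, -11, 6, -40]].
Symmetric row and column elimination reduces A to a congruent diagonal form with pivots -5, 1/5, 2, -2.
Counting signs: 2 positive, 2 negative.
The rank is the number of nonzero pivots: 4.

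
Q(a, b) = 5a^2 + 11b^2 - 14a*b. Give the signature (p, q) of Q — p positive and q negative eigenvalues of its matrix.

Write A = [[5, -7], [-7, 11]].
Applying the same elementary operations to the rows and columns of A produces a congruent diagonal matrix with entries 5, 6/5.
That gives 2 positive pivots.

(2, 0)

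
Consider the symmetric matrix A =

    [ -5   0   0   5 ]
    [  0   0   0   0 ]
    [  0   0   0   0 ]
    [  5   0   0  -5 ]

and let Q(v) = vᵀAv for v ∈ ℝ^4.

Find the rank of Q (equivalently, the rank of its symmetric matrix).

Row-reducing A symmetrically gives the diagonal entries -5, 0, 0, 0.
That gives 1 negative, 3 zero pivots.
The rank is the number of nonzero pivots: 1.

1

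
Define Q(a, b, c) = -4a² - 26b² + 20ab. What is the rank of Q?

The associated matrix is A = [[-4, 10, 0], [10, -26, 0], [0, 0, 0]].
Symmetric row and column elimination reduces A to a congruent diagonal form with pivots -4, -1, 0.
Counting signs: 2 negative, 1 zero.
The rank is the number of nonzero pivots: 2.

2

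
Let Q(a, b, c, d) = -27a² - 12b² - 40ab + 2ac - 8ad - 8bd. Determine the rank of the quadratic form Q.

4

Write A = [[-27, -20, 1, -4], [-20, -12, 0, -4], [1, 0, 0, 0], [-4, -4, 0, 0]].
Symmetric row and column elimination reduces A to a congruent diagonal form with pivots -27, 76/27, -3/19, 4/3.
So there are 2 positive, 2 negative pivots.
The rank is the number of nonzero pivots: 4.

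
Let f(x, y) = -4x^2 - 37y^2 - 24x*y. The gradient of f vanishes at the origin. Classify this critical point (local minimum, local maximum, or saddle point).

local maximum

The Hessian at the origin is H = [[-8, -24], [-24, -74]].
det H = -8·-74 − (-24)² = 16 > 0 and H[1,1] = -8 < 0, so H is negative definite.
Therefore the origin is a local maximum.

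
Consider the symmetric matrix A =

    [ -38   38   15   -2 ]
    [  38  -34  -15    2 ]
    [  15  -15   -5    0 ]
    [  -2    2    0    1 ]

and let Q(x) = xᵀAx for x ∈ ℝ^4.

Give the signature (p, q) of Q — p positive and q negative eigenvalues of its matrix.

Symmetric row and column elimination reduces A to a congruent diagonal form with pivots -38, 4, 35/38, 3/7.
So there are 3 positive, 1 negative pivots.

(3, 1)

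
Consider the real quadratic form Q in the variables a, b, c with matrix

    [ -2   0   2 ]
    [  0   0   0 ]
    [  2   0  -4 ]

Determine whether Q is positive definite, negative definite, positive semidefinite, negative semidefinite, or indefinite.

negative semidefinite

Applying the same elementary operations to the rows and columns of A produces a congruent diagonal matrix with entries -2, 0, -2.
Counting signs: 2 negative, 1 zero.
Hence Q is negative semidefinite.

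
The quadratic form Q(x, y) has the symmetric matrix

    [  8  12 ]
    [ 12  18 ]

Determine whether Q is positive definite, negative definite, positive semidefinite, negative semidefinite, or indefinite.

positive semidefinite

For the 2×2 matrix [[8, 12], [12, 18]]: det = 8·18 − (12)² = 0, trace = 26.
det = 0 so one eigenvalue is zero; the form is semidefinite with the sign of the trace.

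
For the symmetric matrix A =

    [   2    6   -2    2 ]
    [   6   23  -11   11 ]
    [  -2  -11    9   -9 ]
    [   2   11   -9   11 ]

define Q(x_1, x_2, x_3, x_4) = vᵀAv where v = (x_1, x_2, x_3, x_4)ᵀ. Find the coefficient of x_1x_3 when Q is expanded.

-4

The coefficient of x_1x_3 is A[1,3] + A[3,1] = 2·(-2) = -4.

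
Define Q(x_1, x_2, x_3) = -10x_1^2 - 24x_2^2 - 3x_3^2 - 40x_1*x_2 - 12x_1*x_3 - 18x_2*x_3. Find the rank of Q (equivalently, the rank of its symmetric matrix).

3

The associated matrix is A = [[-10, -20, -6], [-20, -24, -9], [-6, -9, -3]].
An LDLᵀ factorisation of A has diagonal entries -10, 16, 3/80.
That gives 2 positive, 1 negative pivots.
The rank is the number of nonzero pivots: 3.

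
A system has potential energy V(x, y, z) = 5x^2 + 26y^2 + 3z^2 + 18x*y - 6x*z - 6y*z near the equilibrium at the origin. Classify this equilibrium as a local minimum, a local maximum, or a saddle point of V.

local minimum

The Hessian at the origin is H = [[10, 18, -6], [18, 52, -6], [-6, -6, 6]].
An LDLᵀ factorisation of H has diagonal entries 10, 98/5, 60/49.
That gives 3 positive pivots.
H is positive definite, so the origin is a strict local minimum.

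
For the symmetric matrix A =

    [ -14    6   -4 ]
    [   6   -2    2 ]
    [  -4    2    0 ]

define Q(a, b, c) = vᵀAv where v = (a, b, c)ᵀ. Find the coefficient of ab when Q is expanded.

12

The coefficient of ab is A[1,2] + A[2,1] = 2·6 = 12.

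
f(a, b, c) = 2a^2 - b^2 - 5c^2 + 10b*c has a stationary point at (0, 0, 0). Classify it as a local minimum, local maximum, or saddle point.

saddle point

The Hessian at the origin is H = [[4, 0, 0], [0, -2, 10], [0, 10, -10]].
Applying the same elementary operations to the rows and columns of H produces a congruent diagonal matrix with entries 4, -2, 40.
That gives 2 positive, 1 negative pivots.
H is indefinite, so the origin is a saddle point.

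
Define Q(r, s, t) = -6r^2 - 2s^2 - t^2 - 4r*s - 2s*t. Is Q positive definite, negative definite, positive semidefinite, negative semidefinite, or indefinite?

The symmetric matrix of Q is A = [[-6, -2, 0], [-2, -2, -1], [0, -1, -1]].
Leading principal minors: Δ_1 = -6, Δ_2 = 8, Δ_3 = -2.
The signs alternate starting with Δ_1 < 0, so by Sylvester's criterion Q is negative definite.

negative definite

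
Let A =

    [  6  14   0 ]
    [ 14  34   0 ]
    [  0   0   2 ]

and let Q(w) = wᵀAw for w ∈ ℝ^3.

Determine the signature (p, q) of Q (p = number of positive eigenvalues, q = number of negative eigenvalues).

An LDLᵀ factorisation of A has diagonal entries 6, 4/3, 2.
Counting signs: 3 positive.

(3, 0)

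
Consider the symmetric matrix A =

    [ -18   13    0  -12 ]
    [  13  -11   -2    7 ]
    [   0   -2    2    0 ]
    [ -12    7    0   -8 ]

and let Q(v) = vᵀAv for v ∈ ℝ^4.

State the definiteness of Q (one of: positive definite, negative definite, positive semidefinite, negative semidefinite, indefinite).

indefinite

An LDLᵀ factorisation of A has diagonal entries -18, -29/18, 130/29, 10/13.
That gives 2 positive, 2 negative pivots.
Hence Q is indefinite.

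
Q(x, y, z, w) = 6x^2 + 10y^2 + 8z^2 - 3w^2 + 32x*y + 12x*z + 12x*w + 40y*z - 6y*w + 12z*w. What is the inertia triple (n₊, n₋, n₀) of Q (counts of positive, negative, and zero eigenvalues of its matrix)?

The symmetric matrix is A = [[6, 16, 6, 6], [16, 10, 20, -3], [6, 20, 8, 6], [6, -3, 6, -3]].
Congruent diagonalization of A (simultaneous row and column reduction) yields pivots 6, -98/3, 122/49, -15/122.
So there are 2 positive, 2 negative pivots.

(2, 2, 0)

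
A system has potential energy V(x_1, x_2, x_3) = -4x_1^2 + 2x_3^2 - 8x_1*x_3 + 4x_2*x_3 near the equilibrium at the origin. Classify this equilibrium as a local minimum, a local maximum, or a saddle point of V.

The Hessian at the origin is H = [[-8, 0, -8], [0, 0, 4], [-8, 4, 4]].
H is indefinite, so the origin is a saddle point.

saddle point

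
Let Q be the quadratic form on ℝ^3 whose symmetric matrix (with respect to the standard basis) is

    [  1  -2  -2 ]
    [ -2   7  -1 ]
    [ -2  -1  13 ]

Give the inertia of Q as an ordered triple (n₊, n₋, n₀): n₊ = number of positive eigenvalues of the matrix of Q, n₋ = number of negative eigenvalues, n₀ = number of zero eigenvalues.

Applying the same elementary operations to the rows and columns of A produces a congruent diagonal matrix with entries 1, 3, 2/3.
Counting signs: 3 positive.

(3, 0, 0)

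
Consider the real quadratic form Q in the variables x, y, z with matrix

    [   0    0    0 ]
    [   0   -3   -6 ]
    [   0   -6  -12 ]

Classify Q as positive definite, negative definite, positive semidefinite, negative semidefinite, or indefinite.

negative semidefinite

Row-reducing A symmetrically gives the diagonal entries 0, -3, 0.
Counting signs: 1 negative, 2 zero.
Hence Q is negative semidefinite.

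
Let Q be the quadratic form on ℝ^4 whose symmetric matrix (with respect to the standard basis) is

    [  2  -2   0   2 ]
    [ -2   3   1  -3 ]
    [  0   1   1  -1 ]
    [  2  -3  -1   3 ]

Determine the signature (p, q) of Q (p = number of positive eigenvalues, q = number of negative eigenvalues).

Symmetric row and column elimination reduces A to a congruent diagonal form with pivots 2, 1, 0, 0.
Counting signs: 2 positive, 2 zero.

(2, 0)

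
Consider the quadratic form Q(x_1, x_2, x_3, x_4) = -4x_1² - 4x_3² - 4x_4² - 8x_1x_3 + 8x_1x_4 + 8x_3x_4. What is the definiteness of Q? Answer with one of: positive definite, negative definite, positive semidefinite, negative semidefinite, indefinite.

negative semidefinite

Write A = [[-4, 0, -4, 4], [0, 0, 0, 0], [-4, 0, -4, 4], [4, 0, 4, -4]].
Row-reducing A symmetrically gives the diagonal entries -4, 0, 0, 0.
That gives 1 negative, 3 zero pivots.
Hence Q is negative semidefinite.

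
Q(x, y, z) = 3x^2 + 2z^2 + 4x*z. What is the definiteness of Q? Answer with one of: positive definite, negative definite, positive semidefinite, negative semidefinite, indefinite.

positive semidefinite

The associated matrix is A = [[3, 0, 2], [0, 0, 0], [2, 0, 2]].
Row-reducing A symmetrically gives the diagonal entries 3, 0, 2/3.
That gives 2 positive, 1 zero pivots.
Hence Q is positive semidefinite.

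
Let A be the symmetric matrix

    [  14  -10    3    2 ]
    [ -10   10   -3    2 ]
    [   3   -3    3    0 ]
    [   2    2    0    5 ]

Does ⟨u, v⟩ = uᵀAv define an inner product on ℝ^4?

Symmetric row and column elimination reduces A to a congruent diagonal form with pivots 14, 20/7, 21/10, 3/7.
So there are 4 positive pivots.
Hence Q is positive definite.
⟨·,·⟩ is an inner product exactly when A is positive definite.

yes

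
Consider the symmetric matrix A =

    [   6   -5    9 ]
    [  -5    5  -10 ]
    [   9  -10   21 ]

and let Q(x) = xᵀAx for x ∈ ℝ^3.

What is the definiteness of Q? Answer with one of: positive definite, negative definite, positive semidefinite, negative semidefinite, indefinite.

positive semidefinite

Congruent diagonalization of A (simultaneous row and column reduction) yields pivots 6, 5/6, 0.
That gives 2 positive, 1 zero pivots.
Hence Q is positive semidefinite.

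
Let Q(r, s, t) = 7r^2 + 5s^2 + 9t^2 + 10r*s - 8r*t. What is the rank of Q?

3

Write A = [[7, 5, -4], [5, 5, 0], [-4, 0, 9]].
Symmetric row and column elimination reduces A to a congruent diagonal form with pivots 7, 10/7, 1.
Counting signs: 3 positive.
The rank is the number of nonzero pivots: 3.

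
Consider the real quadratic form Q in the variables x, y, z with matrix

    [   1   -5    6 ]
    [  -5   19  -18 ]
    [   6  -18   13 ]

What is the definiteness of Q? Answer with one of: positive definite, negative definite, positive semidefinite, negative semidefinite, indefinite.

indefinite

Applying the same elementary operations to the rows and columns of A produces a congruent diagonal matrix with entries 1, -6, 1.
That gives 2 positive, 1 negative pivots.
Hence Q is indefinite.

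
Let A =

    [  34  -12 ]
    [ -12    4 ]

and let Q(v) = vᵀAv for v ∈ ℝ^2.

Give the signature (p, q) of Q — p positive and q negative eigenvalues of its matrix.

(1, 1)

An LDLᵀ factorisation of A has diagonal entries 34, -4/17.
So there are 1 positive, 1 negative pivots.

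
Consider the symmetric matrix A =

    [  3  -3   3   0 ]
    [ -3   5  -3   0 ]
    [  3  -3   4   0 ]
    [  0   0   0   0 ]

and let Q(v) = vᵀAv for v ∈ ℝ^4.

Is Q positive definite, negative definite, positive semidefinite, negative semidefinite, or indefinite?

Congruent diagonalization of A (simultaneous row and column reduction) yields pivots 3, 2, 1, 0.
Counting signs: 3 positive, 1 zero.
Hence Q is positive semidefinite.

positive semidefinite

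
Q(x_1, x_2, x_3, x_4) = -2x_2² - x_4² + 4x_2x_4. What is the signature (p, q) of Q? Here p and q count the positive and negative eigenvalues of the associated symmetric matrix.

(1, 1)

Write A = [[0, 0, 0, 0], [0, -2, 0, 2], [0, 0, 0, 0], [0, 2, 0, -1]].
Row-reducing A symmetrically gives the diagonal entries 0, -2, 0, 1.
Counting signs: 1 positive, 1 negative, 2 zero.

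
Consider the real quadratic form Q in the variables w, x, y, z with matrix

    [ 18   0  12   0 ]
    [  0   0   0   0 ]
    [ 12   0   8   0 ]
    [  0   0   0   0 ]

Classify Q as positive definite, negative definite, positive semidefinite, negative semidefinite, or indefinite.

Applying the same elementary operations to the rows and columns of A produces a congruent diagonal matrix with entries 18, 0, 0, 0.
Counting signs: 1 positive, 3 zero.
Hence Q is positive semidefinite.

positive semidefinite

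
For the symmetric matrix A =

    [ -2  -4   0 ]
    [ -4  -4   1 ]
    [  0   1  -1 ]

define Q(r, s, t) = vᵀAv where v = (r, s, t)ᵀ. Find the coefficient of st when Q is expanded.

2

The coefficient of st is A[2,3] + A[3,2] = 2·1 = 2.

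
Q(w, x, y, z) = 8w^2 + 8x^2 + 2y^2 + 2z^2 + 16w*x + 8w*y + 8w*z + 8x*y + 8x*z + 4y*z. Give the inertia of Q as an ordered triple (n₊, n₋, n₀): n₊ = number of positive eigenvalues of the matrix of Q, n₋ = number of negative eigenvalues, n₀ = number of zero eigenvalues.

Write A = [[8, 8, 4, 4], [8, 8, 4, 4], [4, 4, 2, 2], [4, 4, 2, 2]].
Row-reducing A symmetrically gives the diagonal entries 8, 0, 0, 0.
Counting signs: 1 positive, 3 zero.

(1, 0, 3)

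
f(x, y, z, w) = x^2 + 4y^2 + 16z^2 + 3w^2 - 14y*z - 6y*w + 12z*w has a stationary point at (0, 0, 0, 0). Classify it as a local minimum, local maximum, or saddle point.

The Hessian at the origin is H = [[2, 0, 0, 0], [0, 8, -14, -6], [0, -14, 32, 12], [0, -6, 12, 6]].
Applying the same elementary operations to the rows and columns of H produces a congruent diagonal matrix with entries 2, 8, 15/2, 6/5.
That gives 4 positive pivots.
H is positive definite, so the origin is a strict local minimum.

local minimum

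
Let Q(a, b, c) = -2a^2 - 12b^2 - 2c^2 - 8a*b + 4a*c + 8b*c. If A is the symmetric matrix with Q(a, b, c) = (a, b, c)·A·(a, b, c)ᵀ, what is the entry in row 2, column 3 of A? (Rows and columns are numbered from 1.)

4

The coefficient of b·c in Q is 8. For a symmetric A this equals A[2,3] + A[3,2] = 2·A[2,3].
So A[2,3] = 8/2 = 4.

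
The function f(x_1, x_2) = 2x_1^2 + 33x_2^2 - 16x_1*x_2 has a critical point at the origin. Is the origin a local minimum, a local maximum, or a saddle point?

The Hessian at the origin is H = [[4, -16], [-16, 66]].
det H = 4·66 − (-16)² = 8 > 0 and H[1,1] = 4 > 0, so H is positive definite.
Therefore the origin is a local minimum.

local minimum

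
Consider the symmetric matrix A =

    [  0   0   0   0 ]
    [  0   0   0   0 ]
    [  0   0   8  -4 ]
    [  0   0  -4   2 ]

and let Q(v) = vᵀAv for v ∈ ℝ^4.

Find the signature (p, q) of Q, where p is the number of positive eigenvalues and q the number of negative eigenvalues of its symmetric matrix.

(1, 0)

Applying the same elementary operations to the rows and columns of A produces a congruent diagonal matrix with entries 0, 0, 8, 0.
That gives 1 positive, 3 zero pivots.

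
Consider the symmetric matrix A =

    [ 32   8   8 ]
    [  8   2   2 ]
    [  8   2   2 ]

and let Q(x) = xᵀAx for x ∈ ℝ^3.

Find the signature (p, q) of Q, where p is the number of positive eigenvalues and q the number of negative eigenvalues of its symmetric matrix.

(1, 0)

Congruent diagonalization of A (simultaneous row and column reduction) yields pivots 32, 0, 0.
That gives 1 positive, 2 zero pivots.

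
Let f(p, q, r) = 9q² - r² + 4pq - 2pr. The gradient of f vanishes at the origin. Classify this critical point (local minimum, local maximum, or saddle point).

saddle point

The Hessian at the origin is H = [[0, 4, -2], [4, 18, 0], [-2, 0, -2]].
H is indefinite, so the origin is a saddle point.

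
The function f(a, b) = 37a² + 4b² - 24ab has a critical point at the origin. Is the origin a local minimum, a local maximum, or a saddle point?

The Hessian at the origin is H = [[74, -24], [-24, 8]].
det H = 74·8 − (-24)² = 16 > 0 and H[1,1] = 74 > 0, so H is positive definite.
Therefore the origin is a local minimum.

local minimum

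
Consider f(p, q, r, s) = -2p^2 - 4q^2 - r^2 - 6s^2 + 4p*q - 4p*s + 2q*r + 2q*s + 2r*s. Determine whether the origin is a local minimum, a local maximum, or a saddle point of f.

local maximum

The Hessian at the origin is H = [[-4, 4, 0, -4], [4, -8, 2, 2], [0, 2, -2, 2], [-4, 2, 2, -12]].
Row-reducing H symmetrically gives the diagonal entries -4, -4, -1, -6.
That gives 4 negative pivots.
H is negative definite, so the origin is a strict local maximum.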